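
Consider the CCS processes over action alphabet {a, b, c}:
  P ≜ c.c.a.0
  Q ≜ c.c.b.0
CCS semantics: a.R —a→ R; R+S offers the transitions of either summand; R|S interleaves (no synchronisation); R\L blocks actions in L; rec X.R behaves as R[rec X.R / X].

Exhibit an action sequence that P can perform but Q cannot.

Reachable graph of P (4 states):
  u0 = c.c.a.0 ⊢ =c=> u1
  u1 = c.a.0 ⊢ =c=> u2
  u2 = a.0 ⊢ =a=> u3
  u3 = 0 ⊢ ·
Reachable graph of Q (4 states):
  v0 = c.c.b.0 ⊢ =c=> v1
  v1 = c.b.0 ⊢ =c=> v2
  v2 = b.0 ⊢ =b=> v3
  v3 = 0 ⊢ ·
Trace ⟨cca⟩ through P, begin at {u0}:
  step 1 (c): {u1}
  step 2 (c): {u2}
  step 3 (a): {u3}
  — P admits the full trace.
Trace ⟨cca⟩ through Q, begin at {v0}:
  step 1 (c): {v1}
  step 2 (c): {v2}
  step 3 (a): no successor for Q

cca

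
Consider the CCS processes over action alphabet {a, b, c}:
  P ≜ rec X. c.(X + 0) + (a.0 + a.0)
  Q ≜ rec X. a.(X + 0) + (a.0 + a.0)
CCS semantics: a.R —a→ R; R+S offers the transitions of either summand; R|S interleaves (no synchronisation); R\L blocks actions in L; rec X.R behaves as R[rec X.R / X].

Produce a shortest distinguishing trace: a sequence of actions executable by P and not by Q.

c

Reachable graph of P (3 states):
  p0 = rec X. c.(X + 0) + (a.0 + a.0) :: =a=> p1, =c=> p2
  p1 = 0 :: deadlocked
  p2 = (rec X. c.(X + 0) + (a.0 + a.0)) + 0 :: =a=> p1, =c=> p2
Reachable graph of Q (3 states):
  q0 = rec X. a.(X + 0) + (a.0 + a.0) :: =a=> q1, =a=> q2
  q1 = (rec X. a.(X + 0) + (a.0 + a.0)) + 0 :: =a=> q1, =a=> q2
  q2 = 0 :: deadlocked
Trace ⟨c⟩ through P, begin at {p0}:
  step 1 (c): {p2}
  P completes σ.
Trace ⟨c⟩ through Q, begin at {q0}:
  step 1 (c): ∅ (Q stuck)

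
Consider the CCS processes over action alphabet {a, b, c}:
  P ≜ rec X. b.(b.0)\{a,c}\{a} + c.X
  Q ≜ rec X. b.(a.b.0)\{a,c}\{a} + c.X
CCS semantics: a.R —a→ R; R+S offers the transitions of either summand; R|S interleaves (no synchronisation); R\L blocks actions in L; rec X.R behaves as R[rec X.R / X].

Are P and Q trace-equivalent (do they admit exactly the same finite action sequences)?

LTS(P): 3 reachable states
  s0 = rec X. b.(b.0)\{a,c}\{a} + c.X | =b=> s1, =c=> s0
  s1 = (b.0)\{a,c}\{a} | =b=> s2
  s2 = 0\{a,c}\{a} | stopped
LTS(Q): 2 reachable states
  t0 = rec X. b.(a.b.0)\{a,c}\{a} + c.X | =b=> t1, =c=> t0
  t1 = (a.b.0)\{a,c}\{a} | stopped
Trace ⟨bb⟩ through P, begin at {s0}:
  step 1 (b): {s1}
  step 2 (b): {s2}
  — P admits the full trace.
Trace ⟨bb⟩ through Q, begin at {t0}:
  step 1 (b): {t1}
  step 2 (b): ∅ (Q stuck)

NO — witness ⟨bb⟩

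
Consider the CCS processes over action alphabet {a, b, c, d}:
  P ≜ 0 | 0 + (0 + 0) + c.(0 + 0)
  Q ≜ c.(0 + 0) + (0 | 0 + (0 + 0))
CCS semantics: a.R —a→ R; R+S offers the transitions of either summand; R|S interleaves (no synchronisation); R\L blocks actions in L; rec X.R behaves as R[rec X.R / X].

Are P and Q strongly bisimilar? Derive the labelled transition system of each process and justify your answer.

P's transition system — 2 states:
  m0 = 0 | 0 + (0 + 0) + c.(0 + 0) | =c=> m1
  m1 = 0 + 0 | ∅
Q's transition system — 2 states:
  n0 = c.(0 + 0) + (0 | 0 + (0 + 0)) | =c=> n1
  n1 = 0 + 0 | ∅
Partition-refinement fixed point:
  B0 = {m0, n0}
  B1 = {m1, n1}
m0 ∈ B0, n0 ∈ B0 → same block

bisimilar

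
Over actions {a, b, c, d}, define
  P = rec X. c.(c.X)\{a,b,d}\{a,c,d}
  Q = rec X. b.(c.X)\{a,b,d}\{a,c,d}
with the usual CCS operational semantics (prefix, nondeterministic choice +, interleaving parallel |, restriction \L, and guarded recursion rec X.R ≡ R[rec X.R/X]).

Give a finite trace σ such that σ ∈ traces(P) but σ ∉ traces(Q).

c

LTS(P): 2 reachable states
  p0 = rec X. c.(c.X)\{a,b,d}\{a,c,d} has moves —c→ p1
  p1 = (c.(rec X. c.(c.X)\{a,b,d}\{a,c,d}))\{a,b,d}\{a,c,d} has moves (no moves)
LTS(Q): 2 reachable states
  q0 = rec X. b.(c.X)\{a,b,d}\{a,c,d} has moves —b→ q1
  q1 = (c.(rec X. b.(c.X)\{a,b,d}\{a,c,d}))\{a,b,d}\{a,c,d} has moves (no moves)
Trace ⟨c⟩ through P, begin at {p0}:
  step 1 (c): {p1}
  P completes σ.
Trace ⟨c⟩ through Q, begin at {q0}:
  step 1 (c): ∅  — Q cannot continue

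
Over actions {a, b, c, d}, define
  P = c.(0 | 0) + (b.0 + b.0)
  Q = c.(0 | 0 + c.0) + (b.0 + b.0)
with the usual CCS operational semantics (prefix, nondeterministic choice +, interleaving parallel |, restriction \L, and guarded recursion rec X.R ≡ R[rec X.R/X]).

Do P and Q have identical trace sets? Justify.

trace-distinct — witness ⟨cc⟩

LTS(P): 3 reachable states
  u0 = c.(0 | 0) + (b.0 + b.0) ⊢ -b-> u1, -c-> u2
  u1 = 0 ⊢ stopped
  u2 = 0 | 0 ⊢ stopped
LTS(Q): 3 reachable states
  v0 = c.(0 | 0 + c.0) + (b.0 + b.0) ⊢ -b-> v1, -c-> v2
  v1 = 0 ⊢ stopped
  v2 = 0 | 0 + c.0 ⊢ -c-> v1
Run σ = ⟨cc⟩ on Q: start {v0}
  [1] c ⇒ {v2}
  [2] c ⇒ {v1}
  ✓ Q
Run σ = ⟨cc⟩ on P: start {u0}
  [1] c ⇒ {u2}
  [2] c ⇒ ∅  — P cannot continue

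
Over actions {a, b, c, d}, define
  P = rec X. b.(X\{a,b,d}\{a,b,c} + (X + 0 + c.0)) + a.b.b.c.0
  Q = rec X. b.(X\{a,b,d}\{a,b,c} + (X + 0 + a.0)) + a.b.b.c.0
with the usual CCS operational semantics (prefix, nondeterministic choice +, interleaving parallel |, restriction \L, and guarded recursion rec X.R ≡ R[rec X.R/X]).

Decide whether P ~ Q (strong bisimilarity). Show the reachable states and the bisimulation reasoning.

NO

P's transition system — 6 states:
  m0 = rec X. b.(X\{a,b,d}\{a,b,c} + (X + 0 + c.0)) + a.b.b.c.0 :: --a--▸ m1, --b--▸ m2
  m1 = b.b.c.0 :: --b--▸ m3
  m2 = (rec X. b.(X\{a,b,d}\{a,b,c} + (X + 0 + c.0)) + a.b.b.c.0)\{a,b,d}\{a,b,c} + ((rec X. b.(X\{a,b,d}\{a,b,c} + (X + 0 + c.0)) + a.b.b.c.0) + 0 + c.0) :: --a--▸ m1, --b--▸ m2, --c--▸ m4
  m3 = b.c.0 :: --b--▸ m5
  m4 = 0 :: ·
  m5 = c.0 :: --c--▸ m4
Q's transition system — 6 states:
  n0 = rec X. b.(X\{a,b,d}\{a,b,c} + (X + 0 + a.0)) + a.b.b.c.0 :: --a--▸ n1, --b--▸ n2
  n1 = b.b.c.0 :: --b--▸ n3
  n2 = (rec X. b.(X\{a,b,d}\{a,b,c} + (X + 0 + a.0)) + a.b.b.c.0)\{a,b,d}\{a,b,c} + ((rec X. b.(X\{a,b,d}\{a,b,c} + (X + 0 + a.0)) + a.b.b.c.0) + 0 + a.0) :: --a--▸ n1, --a--▸ n4, --b--▸ n2
  n3 = b.c.0 :: --b--▸ n5
  n4 = 0 :: ·
  n5 = c.0 :: --c--▸ n4
Partition-refinement fixed point:
  B0 = {m0}
  B1 = {m1, n1}
  B2 = {m3, n3}
  B3 = {m5, n5}
  B4 = {m4, n4}
  B5 = {m2}
  B6 = {n0}
  B7 = {n2}
m0 ∈ B0, n0 ∈ B6 → different blocks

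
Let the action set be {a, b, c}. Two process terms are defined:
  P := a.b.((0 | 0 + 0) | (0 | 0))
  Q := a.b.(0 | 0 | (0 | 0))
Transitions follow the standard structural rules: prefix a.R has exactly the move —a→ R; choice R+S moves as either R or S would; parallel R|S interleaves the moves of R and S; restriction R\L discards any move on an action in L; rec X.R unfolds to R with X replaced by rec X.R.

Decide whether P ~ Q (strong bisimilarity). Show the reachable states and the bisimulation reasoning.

P's transition system — 3 states:
  u0 = a.b.((0 | 0 + 0) | (0 | 0)) :: -a-> u1
  u1 = b.((0 | 0 + 0) | (0 | 0)) :: -b-> u2
  u2 = (0 | 0 + 0) | (0 | 0) :: ∅
Q's transition system — 3 states:
  v0 = a.b.(0 | 0 | (0 | 0)) :: -a-> v1
  v1 = b.(0 | 0 | (0 | 0)) :: -b-> v2
  v2 = 0 | 0 | (0 | 0) :: ∅
Coarsest stable partition (strong bisimilarity classes):
  B0 = {u0, v0}
  B1 = {u1, v1}
  B2 = {u2, v2}
u0 ∈ B0, v0 ∈ B0 → same block

P ~ Q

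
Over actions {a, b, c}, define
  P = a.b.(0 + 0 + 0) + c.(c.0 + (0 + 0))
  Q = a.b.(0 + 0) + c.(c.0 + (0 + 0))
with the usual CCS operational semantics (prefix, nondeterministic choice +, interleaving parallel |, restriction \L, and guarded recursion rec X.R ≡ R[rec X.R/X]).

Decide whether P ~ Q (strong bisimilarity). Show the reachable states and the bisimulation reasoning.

bisimilar

Reachable graph of P (5 states):
  s0 = a.b.(0 + 0 + 0) + c.(c.0 + (0 + 0)) | —a→ s1, —c→ s2
  s1 = b.(0 + 0 + 0) | —b→ s3
  s2 = c.0 + (0 + 0) | —c→ s4
  s3 = 0 + 0 + 0 | deadlocked
  s4 = 0 | deadlocked
Reachable graph of Q (5 states):
  t0 = a.b.(0 + 0) + c.(c.0 + (0 + 0)) | —a→ t1, —c→ t2
  t1 = b.(0 + 0) | —b→ t3
  t2 = c.0 + (0 + 0) | —c→ t4
  t3 = 0 + 0 | deadlocked
  t4 = 0 | deadlocked
Bisimilarity quotient blocks:
  B0 = {s0, t0}
  B1 = {s2, t2}
  B2 = {s3, s4, t3, t4}
  B3 = {s1, t1}
s0 ∈ B0, t0 ∈ B0 → same block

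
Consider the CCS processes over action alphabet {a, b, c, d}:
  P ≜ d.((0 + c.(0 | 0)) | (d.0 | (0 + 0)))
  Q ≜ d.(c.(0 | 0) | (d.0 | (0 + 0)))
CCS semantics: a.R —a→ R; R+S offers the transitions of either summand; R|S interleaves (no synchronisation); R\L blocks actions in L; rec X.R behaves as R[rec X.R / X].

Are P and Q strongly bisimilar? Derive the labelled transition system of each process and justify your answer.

LTS(P): 5 reachable states
  m0 = d.((0 + c.(0 | 0)) | (d.0 | (0 + 0))) has moves --d--▸ m1
  m1 = (0 + c.(0 | 0)) | (d.0 | (0 + 0)) has moves --c--▸ m2, --d--▸ m3
  m2 = 0 | 0 | (d.0 | (0 + 0)) has moves --d--▸ m4
  m3 = (0 + c.(0 | 0)) | (0 | (0 + 0)) has moves --c--▸ m4
  m4 = 0 | 0 | (0 | (0 + 0)) has moves ∅
LTS(Q): 5 reachable states
  n0 = d.(c.(0 | 0) | (d.0 | (0 + 0))) has moves --d--▸ n1
  n1 = c.(0 | 0) | (d.0 | (0 + 0)) has moves --c--▸ n2, --d--▸ n3
  n2 = 0 | 0 | (d.0 | (0 + 0)) has moves --d--▸ n4
  n3 = c.(0 | 0) | (0 | (0 + 0)) has moves --c--▸ n4
  n4 = 0 | 0 | (0 | (0 + 0)) has moves ∅
Partition-refinement fixed point:
  B0 = {m0, n0}
  B1 = {m1, n1}
  B2 = {m3, n3}
  B3 = {m4, n4}
  B4 = {m2, n2}
m0 ∈ B0, n0 ∈ B0 → same block

P ~ Q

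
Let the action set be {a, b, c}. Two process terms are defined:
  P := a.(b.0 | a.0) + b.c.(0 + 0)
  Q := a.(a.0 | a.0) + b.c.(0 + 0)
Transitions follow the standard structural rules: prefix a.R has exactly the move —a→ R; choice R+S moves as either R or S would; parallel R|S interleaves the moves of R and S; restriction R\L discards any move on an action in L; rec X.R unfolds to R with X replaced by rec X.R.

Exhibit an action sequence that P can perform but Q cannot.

Reachable graph of P (7 states):
  s0 = a.(b.0 | a.0) + b.c.(0 + 0) ⊢ —a→ s1, —b→ s2
  s1 = b.0 | a.0 ⊢ —a→ s3, —b→ s4
  s2 = c.(0 + 0) ⊢ —c→ s5
  s3 = b.0 | 0 ⊢ —b→ s6
  s4 = 0 | a.0 ⊢ —a→ s6
  s5 = 0 + 0 ⊢ deadlocked
  s6 = 0 | 0 ⊢ deadlocked
Reachable graph of Q (7 states):
  t0 = a.(a.0 | a.0) + b.c.(0 + 0) ⊢ —a→ t1, —b→ t2
  t1 = a.0 | a.0 ⊢ —a→ t3, —a→ t4
  t2 = c.(0 + 0) ⊢ —c→ t5
  t3 = 0 | a.0 ⊢ —a→ t6
  t4 = a.0 | 0 ⊢ —a→ t6
  t5 = 0 + 0 ⊢ deadlocked
  t6 = 0 | 0 ⊢ deadlocked
Trace ⟨ab⟩ through P, begin at {s0}:
  [1] a ⇒ {s1}
  [2] b ⇒ {s4}
  — P admits the full trace.
Trace ⟨ab⟩ through Q, begin at {t0}:
  [1] a ⇒ {t1}
  [2] b ⇒ ∅ (Q stuck)

ab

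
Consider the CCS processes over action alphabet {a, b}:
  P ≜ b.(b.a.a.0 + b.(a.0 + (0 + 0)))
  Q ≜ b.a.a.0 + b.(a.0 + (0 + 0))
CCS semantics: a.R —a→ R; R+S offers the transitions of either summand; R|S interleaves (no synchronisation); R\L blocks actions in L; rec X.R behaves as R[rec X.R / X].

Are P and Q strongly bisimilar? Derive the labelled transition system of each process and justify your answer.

P's transition system — 6 states:
  p0 = b.(b.a.a.0 + b.(a.0 + (0 + 0))) has moves --b--▸ p1
  p1 = b.a.a.0 + b.(a.0 + (0 + 0)) has moves --b--▸ p2, --b--▸ p3
  p2 = a.0 + (0 + 0) has moves --a--▸ p4
  p3 = a.a.0 has moves --a--▸ p5
  p4 = 0 has moves ·
  p5 = a.0 has moves --a--▸ p4
Q's transition system — 5 states:
  q0 = b.a.a.0 + b.(a.0 + (0 + 0)) has moves --b--▸ q1, --b--▸ q2
  q1 = a.0 + (0 + 0) has moves --a--▸ q3
  q2 = a.a.0 has moves --a--▸ q4
  q3 = 0 has moves ·
  q4 = a.0 has moves --a--▸ q3
Partition-refinement fixed point:
  B0 = {p0}
  B1 = {p1, q0}
  B2 = {p2, p5, q1, q4}
  B3 = {p4, q3}
  B4 = {p3, q2}
p0 ∈ B0, q0 ∈ B1 → different blocks

NO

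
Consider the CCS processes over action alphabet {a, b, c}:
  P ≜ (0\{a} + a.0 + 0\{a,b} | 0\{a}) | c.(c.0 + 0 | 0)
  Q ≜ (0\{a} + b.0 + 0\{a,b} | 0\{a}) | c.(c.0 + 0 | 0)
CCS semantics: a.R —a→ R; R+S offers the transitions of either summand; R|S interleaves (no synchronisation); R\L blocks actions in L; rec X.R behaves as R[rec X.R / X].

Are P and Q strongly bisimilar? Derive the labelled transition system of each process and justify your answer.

P ≁ Q

P's transition system — 6 states:
  p0 = (0\{a} + a.0 + 0\{a,b} | 0\{a}) | c.(c.0 + 0 | 0) has moves =a=> p1, =c=> p2
  p1 = 0 | c.(c.0 + 0 | 0) has moves =c=> p3
  p2 = (0\{a} + a.0 + 0\{a,b} | 0\{a}) | (c.0 + 0 | 0) has moves =a=> p3, =c=> p4
  p3 = 0 | (c.0 + 0 | 0) has moves =c=> p5
  p4 = (0\{a} + a.0 + 0\{a,b} | 0\{a}) | 0 has moves =a=> p5
  p5 = 0 | 0 has moves ∅
Q's transition system — 6 states:
  q0 = (0\{a} + b.0 + 0\{a,b} | 0\{a}) | c.(c.0 + 0 | 0) has moves =b=> q1, =c=> q2
  q1 = 0 | c.(c.0 + 0 | 0) has moves =c=> q3
  q2 = (0\{a} + b.0 + 0\{a,b} | 0\{a}) | (c.0 + 0 | 0) has moves =b=> q3, =c=> q4
  q3 = 0 | (c.0 + 0 | 0) has moves =c=> q5
  q4 = (0\{a} + b.0 + 0\{a,b} | 0\{a}) | 0 has moves =b=> q5
  q5 = 0 | 0 has moves ∅
Partition-refinement fixed point:
  B0 = {p0}
  B1 = {p2}
  B2 = {p4}
  B3 = {p5, q5}
  B4 = {p3, q3}
  B5 = {p1, q1}
  B6 = {q0}
  B7 = {q2}
  B8 = {q4}
p0 ∈ B0, q0 ∈ B6 → different blocks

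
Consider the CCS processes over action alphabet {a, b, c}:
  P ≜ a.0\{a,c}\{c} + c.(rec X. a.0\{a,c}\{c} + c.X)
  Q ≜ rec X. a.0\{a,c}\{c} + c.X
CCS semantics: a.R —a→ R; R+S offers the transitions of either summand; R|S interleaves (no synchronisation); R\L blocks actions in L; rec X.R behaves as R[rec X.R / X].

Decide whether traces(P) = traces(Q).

trace-equivalent

Reachable graph of P (3 states):
  m0 = a.0\{a,c}\{c} + c.(rec X. a.0\{a,c}\{c} + c.X) :: —a→ m1, —c→ m2
  m1 = 0\{a,c}\{c} :: deadlocked
  m2 = rec X. a.0\{a,c}\{c} + c.X :: —a→ m1, —c→ m2
Reachable graph of Q (2 states):
  n0 = rec X. a.0\{a,c}\{c} + c.X :: —a→ n1, —c→ n0
  n1 = 0\{a,c}\{c} :: deadlocked
Coarsest stable partition (strong bisimilarity classes):
  B0 = {m0, m2, n0}
  B1 = {m1, n1}
m0 ∈ B0, n0 ∈ B0 → same block
Bisimilar ⇒ trace-equivalent.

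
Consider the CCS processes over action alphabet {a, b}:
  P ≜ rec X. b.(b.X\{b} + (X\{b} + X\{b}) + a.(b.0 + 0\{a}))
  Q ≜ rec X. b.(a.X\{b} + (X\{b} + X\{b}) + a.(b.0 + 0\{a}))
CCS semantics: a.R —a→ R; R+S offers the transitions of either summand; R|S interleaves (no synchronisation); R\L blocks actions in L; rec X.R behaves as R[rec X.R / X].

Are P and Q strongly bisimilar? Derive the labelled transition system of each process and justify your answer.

LTS(P): 5 reachable states
  p0 = rec X. b.(b.X\{b} + (X\{b} + X\{b}) + a.(b.0 + 0\{a})) | —b→ p1
  p1 = b.(rec X. b.(b.X\{b} + (X\{b} + X\{b}) + a.(b.0 + 0\{a})))\{b} + ((rec X. b.(b.X\{b} + (X\{b} + X\{b}) + a.(b.0 + 0\{a})))\{b} + (rec X. b.(b.X\{b} + (X\{b} + X\{b}) + a.(b.0 + 0\{a})))\{b}) + a.(b.0 + 0\{a}) | —a→ p2, —b→ p3
  p2 = b.0 + 0\{a} | —b→ p4
  p3 = (rec X. b.(b.X\{b} + (X\{b} + X\{b}) + a.(b.0 + 0\{a})))\{b} | (no moves)
  p4 = 0 | (no moves)
LTS(Q): 5 reachable states
  q0 = rec X. b.(a.X\{b} + (X\{b} + X\{b}) + a.(b.0 + 0\{a})) | —b→ q1
  q1 = a.(rec X. b.(a.X\{b} + (X\{b} + X\{b}) + a.(b.0 + 0\{a})))\{b} + ((rec X. b.(a.X\{b} + (X\{b} + X\{b}) + a.(b.0 + 0\{a})))\{b} + (rec X. b.(a.X\{b} + (X\{b} + X\{b}) + a.(b.0 + 0\{a})))\{b}) + a.(b.0 + 0\{a}) | —a→ q2, —a→ q3
  q2 = (rec X. b.(a.X\{b} + (X\{b} + X\{b}) + a.(b.0 + 0\{a})))\{b} | (no moves)
  q3 = b.0 + 0\{a} | —b→ q4
  q4 = 0 | (no moves)
Coarsest stable partition (strong bisimilarity classes):
  B0 = {p0}
  B1 = {p1}
  B2 = {p3, p4, q2, q4}
  B3 = {p2, q3}
  B4 = {q0}
  B5 = {q1}
p0 ∈ B0, q0 ∈ B4 → different blocks

not bisimilar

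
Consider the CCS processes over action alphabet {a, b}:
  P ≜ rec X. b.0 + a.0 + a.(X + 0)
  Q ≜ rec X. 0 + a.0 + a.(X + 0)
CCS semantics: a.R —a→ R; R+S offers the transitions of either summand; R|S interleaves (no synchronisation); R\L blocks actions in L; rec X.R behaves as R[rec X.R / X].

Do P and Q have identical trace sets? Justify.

Reachable graph of P (3 states):
  s0 = rec X. b.0 + a.0 + a.(X + 0) :: ··a··> s1, ··a··> s2, ··b··> s2
  s1 = (rec X. b.0 + a.0 + a.(X + 0)) + 0 :: ··a··> s1, ··a··> s2, ··b··> s2
  s2 = 0 :: ∅
Reachable graph of Q (3 states):
  t0 = rec X. 0 + a.0 + a.(X + 0) :: ··a··> t1, ··a··> t2
  t1 = (rec X. 0 + a.0 + a.(X + 0)) + 0 :: ··a··> t1, ··a··> t2
  t2 = 0 :: ∅
Trace ⟨b⟩ through P, begin at {s0}:
  [1] b ⇒ {s2}
  — P admits the full trace.
Trace ⟨b⟩ through Q, begin at {t0}:
  [1] b ⇒ ∅  — Q cannot continue

traces(P) ≠ traces(Q) — witness ⟨b⟩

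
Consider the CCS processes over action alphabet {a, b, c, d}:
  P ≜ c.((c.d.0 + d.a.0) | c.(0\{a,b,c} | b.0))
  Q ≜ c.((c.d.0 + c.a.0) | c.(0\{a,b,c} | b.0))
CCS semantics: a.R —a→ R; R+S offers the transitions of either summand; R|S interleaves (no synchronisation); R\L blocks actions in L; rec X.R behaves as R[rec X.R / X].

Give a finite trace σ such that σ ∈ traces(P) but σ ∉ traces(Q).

cd

P's transition system — 13 states:
  s0 = c.((c.d.0 + d.a.0) | c.(0\{a,b,c} | b.0)) has moves —c→ s1
  s1 = (c.d.0 + d.a.0) | c.(0\{a,b,c} | b.0) has moves —c→ s2, —c→ s3, —d→ s4
  s2 = (c.d.0 + d.a.0) | (0\{a,b,c} | b.0) has moves —b→ s5, —c→ s6, —d→ s7
  s3 = d.0 | c.(0\{a,b,c} | b.0) has moves —c→ s6, —d→ s8
  s4 = a.0 | c.(0\{a,b,c} | b.0) has moves —a→ s8, —c→ s7
  s5 = (c.d.0 + d.a.0) | (0\{a,b,c} | 0) has moves —c→ s9, —d→ s10
  s6 = d.0 | (0\{a,b,c} | b.0) has moves —b→ s9, —d→ s11
  s7 = a.0 | (0\{a,b,c} | b.0) has moves —a→ s11, —b→ s10
  s8 = 0 | c.(0\{a,b,c} | b.0) has moves —c→ s11
  s9 = d.0 | (0\{a,b,c} | 0) has moves —d→ s12
  s10 = a.0 | (0\{a,b,c} | 0) has moves —a→ s12
  s11 = 0 | (0\{a,b,c} | b.0) has moves —b→ s12
  s12 = 0 | (0\{a,b,c} | 0) has moves ·
Q's transition system — 13 states:
  t0 = c.((c.d.0 + c.a.0) | c.(0\{a,b,c} | b.0)) has moves —c→ t1
  t1 = (c.d.0 + c.a.0) | c.(0\{a,b,c} | b.0) has moves —c→ t2, —c→ t3, —c→ t4
  t2 = (c.d.0 + c.a.0) | (0\{a,b,c} | b.0) has moves —b→ t5, —c→ t6, —c→ t7
  t3 = a.0 | c.(0\{a,b,c} | b.0) has moves —a→ t8, —c→ t6
  t4 = d.0 | c.(0\{a,b,c} | b.0) has moves —c→ t7, —d→ t8
  t5 = (c.d.0 + c.a.0) | (0\{a,b,c} | 0) has moves —c→ t10, —c→ t9
  t6 = a.0 | (0\{a,b,c} | b.0) has moves —a→ t11, —b→ t9
  t7 = d.0 | (0\{a,b,c} | b.0) has moves —b→ t10, —d→ t11
  t8 = 0 | c.(0\{a,b,c} | b.0) has moves —c→ t11
  t9 = a.0 | (0\{a,b,c} | 0) has moves —a→ t12
  t10 = d.0 | (0\{a,b,c} | 0) has moves —d→ t12
  t11 = 0 | (0\{a,b,c} | b.0) has moves —b→ t12
  t12 = 0 | (0\{a,b,c} | 0) has moves ·
Trace ⟨cd⟩ through P, begin at {s0}:
  step 1 (c): {s1}
  step 2 (d): {s4}
  P completes σ.
Trace ⟨cd⟩ through Q, begin at {t0}:
  step 1 (c): {t1}
  step 2 (d): ∅  — Q cannot continue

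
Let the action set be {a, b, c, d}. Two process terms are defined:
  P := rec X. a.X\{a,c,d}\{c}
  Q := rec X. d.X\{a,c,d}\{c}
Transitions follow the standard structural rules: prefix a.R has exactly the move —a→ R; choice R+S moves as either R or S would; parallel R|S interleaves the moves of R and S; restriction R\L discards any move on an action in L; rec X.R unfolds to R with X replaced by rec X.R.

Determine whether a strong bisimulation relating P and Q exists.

NO

P's transition system — 2 states:
  s0 = rec X. a.X\{a,c,d}\{c} → —a→ s1
  s1 = (rec X. a.X\{a,c,d}\{c})\{a,c,d}\{c} → stopped
Q's transition system — 2 states:
  t0 = rec X. d.X\{a,c,d}\{c} → —d→ t1
  t1 = (rec X. d.X\{a,c,d}\{c})\{a,c,d}\{c} → stopped
Partition-refinement fixed point:
  B0 = {s0}
  B1 = {s1, t1}
  B2 = {t0}
s0 ∈ B0, t0 ∈ B2 → different blocks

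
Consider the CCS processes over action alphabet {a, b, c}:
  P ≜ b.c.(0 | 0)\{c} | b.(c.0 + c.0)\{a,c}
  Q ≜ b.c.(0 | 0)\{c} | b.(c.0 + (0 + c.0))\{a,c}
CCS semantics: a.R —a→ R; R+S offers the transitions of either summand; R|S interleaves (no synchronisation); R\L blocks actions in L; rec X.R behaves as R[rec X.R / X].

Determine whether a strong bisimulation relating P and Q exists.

Reachable graph of P (6 states):
  p0 = b.c.(0 | 0)\{c} | b.(c.0 + c.0)\{a,c} → -b-> p1, -b-> p2
  p1 = b.c.(0 | 0)\{c} | (c.0 + c.0)\{a,c} → -b-> p3
  p2 = c.(0 | 0)\{c} | b.(c.0 + c.0)\{a,c} → -b-> p3, -c-> p4
  p3 = c.(0 | 0)\{c} | (c.0 + c.0)\{a,c} → -c-> p5
  p4 = (0 | 0)\{c} | b.(c.0 + c.0)\{a,c} → -b-> p5
  p5 = (0 | 0)\{c} | (c.0 + c.0)\{a,c} → ∅
Reachable graph of Q (6 states):
  q0 = b.c.(0 | 0)\{c} | b.(c.0 + (0 + c.0))\{a,c} → -b-> q1, -b-> q2
  q1 = b.c.(0 | 0)\{c} | (c.0 + (0 + c.0))\{a,c} → -b-> q3
  q2 = c.(0 | 0)\{c} | b.(c.0 + (0 + c.0))\{a,c} → -b-> q3, -c-> q4
  q3 = c.(0 | 0)\{c} | (c.0 + (0 + c.0))\{a,c} → -c-> q5
  q4 = (0 | 0)\{c} | b.(c.0 + (0 + c.0))\{a,c} → -b-> q5
  q5 = (0 | 0)\{c} | (c.0 + (0 + c.0))\{a,c} → ∅
Coarsest stable partition (strong bisimilarity classes):
  B0 = {p0, q0}
  B1 = {p2, q2}
  B2 = {p3, q3}
  B3 = {p5, q5}
  B4 = {p4, q4}
  B5 = {p1, q1}
p0 ∈ B0, q0 ∈ B0 → same block

P ~ Q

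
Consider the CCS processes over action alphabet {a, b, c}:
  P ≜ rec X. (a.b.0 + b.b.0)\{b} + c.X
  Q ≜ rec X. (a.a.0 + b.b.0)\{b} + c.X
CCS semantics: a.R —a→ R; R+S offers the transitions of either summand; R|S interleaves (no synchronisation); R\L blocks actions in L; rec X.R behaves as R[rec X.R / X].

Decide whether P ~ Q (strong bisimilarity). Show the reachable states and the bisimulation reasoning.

LTS(P): 2 reachable states
  m0 = rec X. (a.b.0 + b.b.0)\{b} + c.X :: -a-> m1, -c-> m0
  m1 = (b.0)\{b} :: deadlocked
LTS(Q): 3 reachable states
  n0 = rec X. (a.a.0 + b.b.0)\{b} + c.X :: -a-> n1, -c-> n0
  n1 = (a.0)\{b} :: -a-> n2
  n2 = 0\{b} :: deadlocked
Bisimilarity quotient blocks:
  B0 = {m0}
  B1 = {m1, n2}
  B2 = {n0}
  B3 = {n1}
m0 ∈ B0, n0 ∈ B2 → different blocks

NO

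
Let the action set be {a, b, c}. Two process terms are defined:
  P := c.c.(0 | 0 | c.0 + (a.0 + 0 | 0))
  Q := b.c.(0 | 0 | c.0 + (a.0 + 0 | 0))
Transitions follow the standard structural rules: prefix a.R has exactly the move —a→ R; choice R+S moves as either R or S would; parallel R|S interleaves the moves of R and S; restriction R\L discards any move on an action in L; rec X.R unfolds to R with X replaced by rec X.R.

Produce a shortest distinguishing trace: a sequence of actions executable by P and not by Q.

P's transition system — 5 states:
  s0 = c.c.(0 | 0 | c.0 + (a.0 + 0 | 0)) ⊢ ··c··> s1
  s1 = c.(0 | 0 | c.0 + (a.0 + 0 | 0)) ⊢ ··c··> s2
  s2 = 0 | 0 | c.0 + (a.0 + 0 | 0) ⊢ ··a··> s3, ··c··> s4
  s3 = 0 ⊢ ∅
  s4 = 0 | 0 | 0 ⊢ ∅
Q's transition system — 5 states:
  t0 = b.c.(0 | 0 | c.0 + (a.0 + 0 | 0)) ⊢ ··b··> t1
  t1 = c.(0 | 0 | c.0 + (a.0 + 0 | 0)) ⊢ ··c··> t2
  t2 = 0 | 0 | c.0 + (a.0 + 0 | 0) ⊢ ··a··> t3, ··c··> t4
  t3 = 0 ⊢ ∅
  t4 = 0 | 0 | 0 ⊢ ∅
Executing c from P (initial set {s0}):
  step 1 (c): {s1}
  P completes σ.
Executing c from Q (initial set {t0}):
  step 1 (c): ∅  — Q cannot continue

c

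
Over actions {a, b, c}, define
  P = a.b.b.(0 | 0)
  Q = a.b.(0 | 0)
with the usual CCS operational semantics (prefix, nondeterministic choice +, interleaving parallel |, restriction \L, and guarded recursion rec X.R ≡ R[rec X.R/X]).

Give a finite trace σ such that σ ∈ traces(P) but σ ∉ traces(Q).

P's transition system — 4 states:
  m0 = a.b.b.(0 | 0) ⊢ —a→ m1
  m1 = b.b.(0 | 0) ⊢ —b→ m2
  m2 = b.(0 | 0) ⊢ —b→ m3
  m3 = 0 | 0 ⊢ ·
Q's transition system — 3 states:
  n0 = a.b.(0 | 0) ⊢ —a→ n1
  n1 = b.(0 | 0) ⊢ —b→ n2
  n2 = 0 | 0 ⊢ ·
Trace ⟨abb⟩ through P, begin at {m0}:
  after a @ step 1: {m1}
  after b @ step 2: {m2}
  after b @ step 3: {m3}
  — P admits the full trace.
Trace ⟨abb⟩ through Q, begin at {n0}:
  after a @ step 1: {n1}
  after b @ step 2: {n2}
  after b @ step 3: ∅  — Q cannot continue

abb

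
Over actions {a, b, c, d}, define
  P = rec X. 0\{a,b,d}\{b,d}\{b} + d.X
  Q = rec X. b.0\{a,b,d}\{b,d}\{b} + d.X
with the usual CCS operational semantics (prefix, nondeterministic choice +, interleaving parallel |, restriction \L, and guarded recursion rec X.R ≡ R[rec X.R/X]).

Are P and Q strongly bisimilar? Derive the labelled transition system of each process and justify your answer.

Reachable graph of P (1 states):
  m0 = rec X. 0\{a,b,d}\{b,d}\{b} + d.X → —d→ m0
Reachable graph of Q (2 states):
  n0 = rec X. b.0\{a,b,d}\{b,d}\{b} + d.X → —b→ n1, —d→ n0
  n1 = 0\{a,b,d}\{b,d}\{b} → ·
Partition-refinement fixed point:
  B0 = {m0}
  B1 = {n0}
  B2 = {n1}
m0 ∈ B0, n0 ∈ B1 → different blocks

P ≁ Q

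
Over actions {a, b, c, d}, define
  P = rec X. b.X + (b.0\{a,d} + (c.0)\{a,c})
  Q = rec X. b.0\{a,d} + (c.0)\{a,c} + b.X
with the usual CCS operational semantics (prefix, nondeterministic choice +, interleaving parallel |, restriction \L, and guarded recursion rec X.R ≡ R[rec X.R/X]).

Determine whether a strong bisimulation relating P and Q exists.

P ~ Q

Reachable graph of P (2 states):
  m0 = rec X. b.X + (b.0\{a,d} + (c.0)\{a,c}) → =b=> m0, =b=> m1
  m1 = 0\{a,d} → stopped
Reachable graph of Q (2 states):
  n0 = rec X. b.0\{a,d} + (c.0)\{a,c} + b.X → =b=> n0, =b=> n1
  n1 = 0\{a,d} → stopped
Bisimilarity quotient blocks:
  B0 = {m0, n0}
  B1 = {m1, n1}
m0 ∈ B0, n0 ∈ B0 → same block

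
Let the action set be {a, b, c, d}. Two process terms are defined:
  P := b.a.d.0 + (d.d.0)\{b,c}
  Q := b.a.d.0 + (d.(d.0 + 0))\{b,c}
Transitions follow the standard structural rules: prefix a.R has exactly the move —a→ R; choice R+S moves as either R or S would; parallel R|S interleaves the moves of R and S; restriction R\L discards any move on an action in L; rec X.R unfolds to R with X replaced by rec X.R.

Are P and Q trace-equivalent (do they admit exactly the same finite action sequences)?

P's transition system — 6 states:
  m0 = b.a.d.0 + (d.d.0)\{b,c} has moves ··b··> m1, ··d··> m2
  m1 = a.d.0 has moves ··a··> m3
  m2 = (d.0)\{b,c} has moves ··d··> m4
  m3 = d.0 has moves ··d··> m5
  m4 = 0\{b,c} has moves ∅
  m5 = 0 has moves ∅
Q's transition system — 6 states:
  n0 = b.a.d.0 + (d.(d.0 + 0))\{b,c} has moves ··b··> n1, ··d··> n2
  n1 = a.d.0 has moves ··a··> n3
  n2 = (d.0 + 0)\{b,c} has moves ··d··> n4
  n3 = d.0 has moves ··d··> n5
  n4 = 0\{b,c} has moves ∅
  n5 = 0 has moves ∅
Partition-refinement fixed point:
  B0 = {m0, n0}
  B1 = {m1, n1}
  B2 = {m2, m3, n2, n3}
  B3 = {m4, m5, n4, n5}
m0 ∈ B0, n0 ∈ B0 → same block
Bisimilar ⇒ trace-equivalent.

trace-equivalent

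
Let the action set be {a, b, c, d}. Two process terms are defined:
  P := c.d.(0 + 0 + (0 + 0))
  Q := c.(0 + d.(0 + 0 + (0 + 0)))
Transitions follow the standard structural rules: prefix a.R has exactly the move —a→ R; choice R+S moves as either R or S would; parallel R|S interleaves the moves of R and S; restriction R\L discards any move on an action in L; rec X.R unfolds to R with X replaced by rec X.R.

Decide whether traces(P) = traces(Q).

P's transition system — 3 states:
  s0 = c.d.(0 + 0 + (0 + 0)) | =c=> s1
  s1 = d.(0 + 0 + (0 + 0)) | =d=> s2
  s2 = 0 + 0 + (0 + 0) | stopped
Q's transition system — 3 states:
  t0 = c.(0 + d.(0 + 0 + (0 + 0))) | =c=> t1
  t1 = 0 + d.(0 + 0 + (0 + 0)) | =d=> t2
  t2 = 0 + 0 + (0 + 0) | stopped
Bisimilarity quotient blocks:
  B0 = {s0, t0}
  B1 = {s1, t1}
  B2 = {s2, t2}
s0 ∈ B0, t0 ∈ B0 → same block
Bisimilar ⇒ trace-equivalent.

traces(P) = traces(Q)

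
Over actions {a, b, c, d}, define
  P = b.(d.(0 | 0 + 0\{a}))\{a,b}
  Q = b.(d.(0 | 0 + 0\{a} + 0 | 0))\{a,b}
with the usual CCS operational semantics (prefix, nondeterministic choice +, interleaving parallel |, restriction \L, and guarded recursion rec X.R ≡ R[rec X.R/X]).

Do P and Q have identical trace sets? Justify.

YES

LTS(P): 3 reachable states
  s0 = b.(d.(0 | 0 + 0\{a}))\{a,b} has moves ··b··> s1
  s1 = (d.(0 | 0 + 0\{a}))\{a,b} has moves ··d··> s2
  s2 = (0 | 0 + 0\{a})\{a,b} has moves ∅
LTS(Q): 3 reachable states
  t0 = b.(d.(0 | 0 + 0\{a} + 0 | 0))\{a,b} has moves ··b··> t1
  t1 = (d.(0 | 0 + 0\{a} + 0 | 0))\{a,b} has moves ··d··> t2
  t2 = (0 | 0 + 0\{a} + 0 | 0)\{a,b} has moves ∅
Coarsest stable partition (strong bisimilarity classes):
  B0 = {s0, t0}
  B1 = {s1, t1}
  B2 = {s2, t2}
s0 ∈ B0, t0 ∈ B0 → same block
Bisimilar ⇒ trace-equivalent.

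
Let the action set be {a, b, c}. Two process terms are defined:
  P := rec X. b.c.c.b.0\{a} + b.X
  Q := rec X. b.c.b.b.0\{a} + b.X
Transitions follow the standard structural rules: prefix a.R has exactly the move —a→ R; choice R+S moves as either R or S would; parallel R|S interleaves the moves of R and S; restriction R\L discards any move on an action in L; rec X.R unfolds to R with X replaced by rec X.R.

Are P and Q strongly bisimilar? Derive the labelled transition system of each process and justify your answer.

NO

Reachable graph of P (5 states):
  u0 = rec X. b.c.c.b.0\{a} + b.X ⊢ ··b··> u0, ··b··> u1
  u1 = c.c.b.0\{a} ⊢ ··c··> u2
  u2 = c.b.0\{a} ⊢ ··c··> u3
  u3 = b.0\{a} ⊢ ··b··> u4
  u4 = 0\{a} ⊢ (no moves)
Reachable graph of Q (5 states):
  v0 = rec X. b.c.b.b.0\{a} + b.X ⊢ ··b··> v0, ··b··> v1
  v1 = c.b.b.0\{a} ⊢ ··c··> v2
  v2 = b.b.0\{a} ⊢ ··b··> v3
  v3 = b.0\{a} ⊢ ··b··> v4
  v4 = 0\{a} ⊢ (no moves)
Partition-refinement fixed point:
  B0 = {u0}
  B1 = {u1}
  B2 = {u2}
  B3 = {u3, v3}
  B4 = {u4, v4}
  B5 = {v0}
  B6 = {v1}
  B7 = {v2}
u0 ∈ B0, v0 ∈ B5 → different blocks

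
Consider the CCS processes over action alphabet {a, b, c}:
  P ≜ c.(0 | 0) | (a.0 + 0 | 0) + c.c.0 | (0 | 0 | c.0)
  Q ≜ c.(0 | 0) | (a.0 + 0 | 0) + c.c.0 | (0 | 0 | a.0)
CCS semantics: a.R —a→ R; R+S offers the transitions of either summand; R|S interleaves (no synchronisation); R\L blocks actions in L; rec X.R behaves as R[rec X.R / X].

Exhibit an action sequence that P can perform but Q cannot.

ccc

P's transition system — 9 states:
  s0 = c.(0 | 0) | (a.0 + 0 | 0) + c.c.0 | (0 | 0 | c.0) | —a→ s1, —c→ s2, —c→ s3, —c→ s4
  s1 = c.(0 | 0) | 0 | —c→ s5
  s2 = 0 | 0 | (a.0 + 0 | 0) | —a→ s5
  s3 = c.0 | (0 | 0 | c.0) | —c→ s6, —c→ s7
  s4 = c.c.0 | (0 | 0 | 0) | —c→ s7
  s5 = 0 | 0 | 0 | stopped
  s6 = 0 | (0 | 0 | c.0) | —c→ s8
  s7 = c.0 | (0 | 0 | 0) | —c→ s8
  s8 = 0 | (0 | 0 | 0) | stopped
Q's transition system — 9 states:
  t0 = c.(0 | 0) | (a.0 + 0 | 0) + c.c.0 | (0 | 0 | a.0) | —a→ t1, —a→ t2, —c→ t3, —c→ t4
  t1 = c.(0 | 0) | 0 | —c→ t5
  t2 = c.c.0 | (0 | 0 | 0) | —c→ t6
  t3 = 0 | 0 | (a.0 + 0 | 0) | —a→ t5
  t4 = c.0 | (0 | 0 | a.0) | —a→ t6, —c→ t7
  t5 = 0 | 0 | 0 | stopped
  t6 = c.0 | (0 | 0 | 0) | —c→ t8
  t7 = 0 | (0 | 0 | a.0) | —a→ t8
  t8 = 0 | (0 | 0 | 0) | stopped
Trace ⟨ccc⟩ through P, begin at {s0}:
  [1] c ⇒ {s2, s3, s4}
  [2] c ⇒ {s6, s7}
  [3] c ⇒ {s8}
  P completes σ.
Trace ⟨ccc⟩ through Q, begin at {t0}:
  [1] c ⇒ {t3, t4}
  [2] c ⇒ {t7}
  [3] c ⇒ ∅  — Q cannot continue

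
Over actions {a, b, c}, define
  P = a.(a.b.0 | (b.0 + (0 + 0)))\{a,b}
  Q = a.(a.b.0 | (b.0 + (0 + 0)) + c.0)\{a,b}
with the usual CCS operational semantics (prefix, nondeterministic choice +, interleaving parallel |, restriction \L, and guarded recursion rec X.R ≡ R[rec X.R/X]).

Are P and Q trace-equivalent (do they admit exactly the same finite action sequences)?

trace-distinct — witness ⟨ac⟩

P's transition system — 2 states:
  p0 = a.(a.b.0 | (b.0 + (0 + 0)))\{a,b} ⊢ ··a··> p1
  p1 = (a.b.0 | (b.0 + (0 + 0)))\{a,b} ⊢ deadlocked
Q's transition system — 3 states:
  q0 = a.(a.b.0 | (b.0 + (0 + 0)) + c.0)\{a,b} ⊢ ··a··> q1
  q1 = (a.b.0 | (b.0 + (0 + 0)) + c.0)\{a,b} ⊢ ··c··> q2
  q2 = 0\{a,b} ⊢ deadlocked
Executing ac from Q (initial set {q0}):
  after a @ step 1: {q1}
  after c @ step 2: {q2}
  — Q admits the full trace.
Executing ac from P (initial set {p0}):
  after a @ step 1: {p1}
  after c @ step 2: no successor for P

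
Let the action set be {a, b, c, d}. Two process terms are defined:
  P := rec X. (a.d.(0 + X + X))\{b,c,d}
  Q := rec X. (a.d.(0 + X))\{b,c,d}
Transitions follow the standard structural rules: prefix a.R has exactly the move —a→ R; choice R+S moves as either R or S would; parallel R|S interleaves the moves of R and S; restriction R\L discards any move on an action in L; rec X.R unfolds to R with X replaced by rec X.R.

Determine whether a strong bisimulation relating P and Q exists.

YES

LTS(P): 2 reachable states
  u0 = rec X. (a.d.(0 + X + X))\{b,c,d} → --a--▸ u1
  u1 = (d.(0 + (rec X. (a.d.(0 + X + X))\{b,c,d}) + (rec X. (a.d.(0 + X + X))\{b,c,d})))\{b,c,d} → (no moves)
LTS(Q): 2 reachable states
  v0 = rec X. (a.d.(0 + X))\{b,c,d} → --a--▸ v1
  v1 = (d.(0 + (rec X. (a.d.(0 + X))\{b,c,d})))\{b,c,d} → (no moves)
Bisimilarity quotient blocks:
  B0 = {u0, v0}
  B1 = {u1, v1}
u0 ∈ B0, v0 ∈ B0 → same block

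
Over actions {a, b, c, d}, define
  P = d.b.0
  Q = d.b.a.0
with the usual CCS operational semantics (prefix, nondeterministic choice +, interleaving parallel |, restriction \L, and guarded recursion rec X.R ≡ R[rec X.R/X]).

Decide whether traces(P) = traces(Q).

P's transition system — 3 states:
  p0 = d.b.0 has moves --d--▸ p1
  p1 = b.0 has moves --b--▸ p2
  p2 = 0 has moves (no moves)
Q's transition system — 4 states:
  q0 = d.b.a.0 has moves --d--▸ q1
  q1 = b.a.0 has moves --b--▸ q2
  q2 = a.0 has moves --a--▸ q3
  q3 = 0 has moves (no moves)
Trace ⟨dba⟩ through Q, begin at {q0}:
  [1] d ⇒ {q1}
  [2] b ⇒ {q2}
  [3] a ⇒ {q3}
  Q completes σ.
Trace ⟨dba⟩ through P, begin at {p0}:
  [1] d ⇒ {p1}
  [2] b ⇒ {p2}
  [3] a ⇒ no successor for P

traces(P) ≠ traces(Q) — witness ⟨dba⟩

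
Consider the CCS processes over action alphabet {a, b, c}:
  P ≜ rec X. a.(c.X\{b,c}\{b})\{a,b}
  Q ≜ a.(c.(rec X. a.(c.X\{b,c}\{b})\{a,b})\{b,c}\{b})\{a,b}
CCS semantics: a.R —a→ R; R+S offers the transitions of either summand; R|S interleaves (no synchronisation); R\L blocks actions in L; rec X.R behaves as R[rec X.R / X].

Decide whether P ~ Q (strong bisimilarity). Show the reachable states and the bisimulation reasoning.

P ~ Q

P's transition system — 3 states:
  u0 = rec X. a.(c.X\{b,c}\{b})\{a,b} | -a-> u1
  u1 = (c.(rec X. a.(c.X\{b,c}\{b})\{a,b})\{b,c}\{b})\{a,b} | -c-> u2
  u2 = (rec X. a.(c.X\{b,c}\{b})\{a,b})\{b,c}\{b}\{a,b} | stopped
Q's transition system — 3 states:
  v0 = a.(c.(rec X. a.(c.X\{b,c}\{b})\{a,b})\{b,c}\{b})\{a,b} | -a-> v1
  v1 = (c.(rec X. a.(c.X\{b,c}\{b})\{a,b})\{b,c}\{b})\{a,b} | -c-> v2
  v2 = (rec X. a.(c.X\{b,c}\{b})\{a,b})\{b,c}\{b}\{a,b} | stopped
Partition-refinement fixed point:
  B0 = {u0, v0}
  B1 = {u1, v1}
  B2 = {u2, v2}
u0 ∈ B0, v0 ∈ B0 → same block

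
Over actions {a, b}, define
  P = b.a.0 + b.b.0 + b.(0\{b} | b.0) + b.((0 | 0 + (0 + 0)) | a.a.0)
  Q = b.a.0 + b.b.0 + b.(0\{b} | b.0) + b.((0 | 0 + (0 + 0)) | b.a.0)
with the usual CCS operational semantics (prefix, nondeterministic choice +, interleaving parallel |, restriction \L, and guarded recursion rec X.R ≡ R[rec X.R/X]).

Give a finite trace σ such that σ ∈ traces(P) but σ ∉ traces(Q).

Reachable graph of P (9 states):
  s0 = b.a.0 + b.b.0 + b.(0\{b} | b.0) + b.((0 | 0 + (0 + 0)) | a.a.0) → -b-> s1, -b-> s2, -b-> s3, -b-> s4
  s1 = (0 | 0 + (0 + 0)) | a.a.0 → -a-> s5
  s2 = 0\{b} | b.0 → -b-> s6
  s3 = a.0 → -a-> s7
  s4 = b.0 → -b-> s7
  s5 = (0 | 0 + (0 + 0)) | a.0 → -a-> s8
  s6 = 0\{b} | 0 → (no moves)
  s7 = 0 → (no moves)
  s8 = (0 | 0 + (0 + 0)) | 0 → (no moves)
Reachable graph of Q (9 states):
  t0 = b.a.0 + b.b.0 + b.(0\{b} | b.0) + b.((0 | 0 + (0 + 0)) | b.a.0) → -b-> t1, -b-> t2, -b-> t3, -b-> t4
  t1 = (0 | 0 + (0 + 0)) | b.a.0 → -b-> t5
  t2 = 0\{b} | b.0 → -b-> t6
  t3 = a.0 → -a-> t7
  t4 = b.0 → -b-> t7
  t5 = (0 | 0 + (0 + 0)) | a.0 → -a-> t8
  t6 = 0\{b} | 0 → (no moves)
  t7 = 0 → (no moves)
  t8 = (0 | 0 + (0 + 0)) | 0 → (no moves)
Executing baa from P (initial set {s0}):
  after b @ step 1: {s1, s2, s3, s4}
  after a @ step 2: {s5, s7}
  after a @ step 3: {s8}
  ✓ P
Executing baa from Q (initial set {t0}):
  after b @ step 1: {t1, t2, t3, t4}
  after a @ step 2: {t7}
  after a @ step 3: no successor for Q

baa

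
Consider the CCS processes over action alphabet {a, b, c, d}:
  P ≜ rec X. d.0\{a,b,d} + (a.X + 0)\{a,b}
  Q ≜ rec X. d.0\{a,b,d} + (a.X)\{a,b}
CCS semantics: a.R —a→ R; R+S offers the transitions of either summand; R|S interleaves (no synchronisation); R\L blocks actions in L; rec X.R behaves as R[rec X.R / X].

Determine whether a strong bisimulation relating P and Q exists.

YES

Reachable graph of P (2 states):
  s0 = rec X. d.0\{a,b,d} + (a.X + 0)\{a,b} has moves =d=> s1
  s1 = 0\{a,b,d} has moves ·
Reachable graph of Q (2 states):
  t0 = rec X. d.0\{a,b,d} + (a.X)\{a,b} has moves =d=> t1
  t1 = 0\{a,b,d} has moves ·
Partition-refinement fixed point:
  B0 = {s0, t0}
  B1 = {s1, t1}
s0 ∈ B0, t0 ∈ B0 → same block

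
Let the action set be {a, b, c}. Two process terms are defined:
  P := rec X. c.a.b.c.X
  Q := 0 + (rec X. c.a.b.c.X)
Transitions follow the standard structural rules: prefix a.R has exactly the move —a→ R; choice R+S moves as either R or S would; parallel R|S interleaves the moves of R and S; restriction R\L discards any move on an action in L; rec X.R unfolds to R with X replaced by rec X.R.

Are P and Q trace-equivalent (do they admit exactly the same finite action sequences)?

Reachable graph of P (4 states):
  s0 = rec X. c.a.b.c.X ⊢ ··c··> s1
  s1 = a.b.c.(rec X. c.a.b.c.X) ⊢ ··a··> s2
  s2 = b.c.(rec X. c.a.b.c.X) ⊢ ··b··> s3
  s3 = c.(rec X. c.a.b.c.X) ⊢ ··c··> s0
Reachable graph of Q (5 states):
  t0 = 0 + (rec X. c.a.b.c.X) ⊢ ··c··> t1
  t1 = a.b.c.(rec X. c.a.b.c.X) ⊢ ··a··> t2
  t2 = b.c.(rec X. c.a.b.c.X) ⊢ ··b··> t3
  t3 = c.(rec X. c.a.b.c.X) ⊢ ··c··> t4
  t4 = rec X. c.a.b.c.X ⊢ ··c··> t1
Coarsest stable partition (strong bisimilarity classes):
  B0 = {s0, t0, t4}
  B1 = {s1, t1}
  B2 = {s2, t2}
  B3 = {s3, t3}
s0 ∈ B0, t0 ∈ B0 → same block
Bisimilar ⇒ trace-equivalent.

trace-equivalent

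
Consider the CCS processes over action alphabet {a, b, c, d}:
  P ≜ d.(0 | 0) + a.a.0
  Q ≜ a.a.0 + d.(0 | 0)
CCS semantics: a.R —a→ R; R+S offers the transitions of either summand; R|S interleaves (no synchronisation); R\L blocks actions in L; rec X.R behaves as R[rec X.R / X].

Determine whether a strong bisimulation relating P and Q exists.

YES

Reachable graph of P (4 states):
  s0 = d.(0 | 0) + a.a.0 ⊢ —a→ s1, —d→ s2
  s1 = a.0 ⊢ —a→ s3
  s2 = 0 | 0 ⊢ (no moves)
  s3 = 0 ⊢ (no moves)
Reachable graph of Q (4 states):
  t0 = a.a.0 + d.(0 | 0) ⊢ —a→ t1, —d→ t2
  t1 = a.0 ⊢ —a→ t3
  t2 = 0 | 0 ⊢ (no moves)
  t3 = 0 ⊢ (no moves)
Partition-refinement fixed point:
  B0 = {s0, t0}
  B1 = {s2, s3, t2, t3}
  B2 = {s1, t1}
s0 ∈ B0, t0 ∈ B0 → same block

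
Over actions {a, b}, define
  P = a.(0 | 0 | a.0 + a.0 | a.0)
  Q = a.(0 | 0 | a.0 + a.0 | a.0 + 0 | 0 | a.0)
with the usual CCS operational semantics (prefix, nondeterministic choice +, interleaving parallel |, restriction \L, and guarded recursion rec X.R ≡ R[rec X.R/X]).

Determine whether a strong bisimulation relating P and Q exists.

P ~ Q

P's transition system — 6 states:
  u0 = a.(0 | 0 | a.0 + a.0 | a.0) has moves =a=> u1
  u1 = 0 | 0 | a.0 + a.0 | a.0 has moves =a=> u2, =a=> u3, =a=> u4
  u2 = 0 | 0 | 0 has moves ∅
  u3 = 0 | a.0 has moves =a=> u5
  u4 = a.0 | 0 has moves =a=> u5
  u5 = 0 | 0 has moves ∅
Q's transition system — 6 states:
  v0 = a.(0 | 0 | a.0 + a.0 | a.0 + 0 | 0 | a.0) has moves =a=> v1
  v1 = 0 | 0 | a.0 + a.0 | a.0 + 0 | 0 | a.0 has moves =a=> v2, =a=> v3, =a=> v4
  v2 = 0 | 0 | 0 has moves ∅
  v3 = 0 | a.0 has moves =a=> v5
  v4 = a.0 | 0 has moves =a=> v5
  v5 = 0 | 0 has moves ∅
Partition-refinement fixed point:
  B0 = {u0, v0}
  B1 = {u1, v1}
  B2 = {u2, u5, v2, v5}
  B3 = {u3, u4, v3, v4}
u0 ∈ B0, v0 ∈ B0 → same block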